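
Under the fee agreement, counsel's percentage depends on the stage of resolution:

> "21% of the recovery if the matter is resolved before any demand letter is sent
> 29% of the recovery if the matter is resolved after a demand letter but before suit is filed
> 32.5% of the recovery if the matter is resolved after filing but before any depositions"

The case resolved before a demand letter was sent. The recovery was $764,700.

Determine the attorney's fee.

The matter resolved before a demand letter was sent, so the 21% rate applies.
$764,700 × 21% = $160,587.00

$160,587.00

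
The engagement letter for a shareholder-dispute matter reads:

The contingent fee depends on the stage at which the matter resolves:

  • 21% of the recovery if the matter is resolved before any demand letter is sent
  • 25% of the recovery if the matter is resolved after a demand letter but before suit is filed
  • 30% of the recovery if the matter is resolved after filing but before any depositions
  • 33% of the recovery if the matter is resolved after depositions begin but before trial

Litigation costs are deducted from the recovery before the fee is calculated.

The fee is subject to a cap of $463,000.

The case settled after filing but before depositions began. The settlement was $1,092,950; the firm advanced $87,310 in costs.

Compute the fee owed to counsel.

$301,692.00

Fee base (net of costs): $1,092,950 − $87,310 = $1,005,640
The matter settled after filing but before depositions began, so the 30% rate applies.
$1,005,640 × 30% = $301,692.00
$301,692.00 is under the $463,000 cap.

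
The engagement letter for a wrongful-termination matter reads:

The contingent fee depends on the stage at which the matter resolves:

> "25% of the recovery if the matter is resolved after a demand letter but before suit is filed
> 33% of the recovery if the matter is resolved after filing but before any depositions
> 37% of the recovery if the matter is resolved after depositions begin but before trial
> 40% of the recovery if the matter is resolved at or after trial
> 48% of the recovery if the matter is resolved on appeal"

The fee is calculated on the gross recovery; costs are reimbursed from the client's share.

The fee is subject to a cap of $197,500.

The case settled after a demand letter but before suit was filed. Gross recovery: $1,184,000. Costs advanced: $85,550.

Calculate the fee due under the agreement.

$197,500.00

Fee base is the gross recovery, $1,184,000; costs are reimbursed separately.
The matter settled after a demand letter but before suit was filed, so the 25% rate applies.
$1,184,000 × 25% = $296,000.00
$296,000.00 exceeds the $197,500 cap, so the fee is capped at $197,500.00.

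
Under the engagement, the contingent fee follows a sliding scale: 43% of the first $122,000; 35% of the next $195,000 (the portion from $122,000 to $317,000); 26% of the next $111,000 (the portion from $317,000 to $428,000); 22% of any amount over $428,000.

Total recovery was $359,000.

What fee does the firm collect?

First $122,000 at 43% = $52,460.00
Next $195,000 at 35% = $68,250.00
Remaining $42,000 at 26% = $10,920.00
Fee: $52,460.00 + $68,250.00 + $10,920.00 = $131,630.00

$131,630.00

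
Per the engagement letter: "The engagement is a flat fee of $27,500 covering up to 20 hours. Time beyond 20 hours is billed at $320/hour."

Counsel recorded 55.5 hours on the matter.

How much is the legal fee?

Flat fee: $27,500.00
Excess hours: 55.5 − 20 = 35.5
Overrun: 35.5 × $320 = $11,360.00
Total: $27,500.00 + $11,360.00 = $38,860.00

$38,860.00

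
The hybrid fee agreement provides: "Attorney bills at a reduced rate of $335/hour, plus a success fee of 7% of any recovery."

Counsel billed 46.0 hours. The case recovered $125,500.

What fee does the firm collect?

Hourly: 46.0 × $335 = $15,410.00
Success fee: 7% of $125,500 = $8,785.00
Total: $15,410.00 + $8,785.00 = $24,195.00

$24,195.00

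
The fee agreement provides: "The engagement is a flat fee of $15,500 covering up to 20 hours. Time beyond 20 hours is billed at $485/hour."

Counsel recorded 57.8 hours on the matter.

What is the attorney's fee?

$33,833.00

Flat fee: $15,500.00
Excess hours: 57.8 − 20 = 37.8
Overrun: 37.8 × $485 = $18,333.00
Total: $15,500.00 + $18,333.00 = $33,833.00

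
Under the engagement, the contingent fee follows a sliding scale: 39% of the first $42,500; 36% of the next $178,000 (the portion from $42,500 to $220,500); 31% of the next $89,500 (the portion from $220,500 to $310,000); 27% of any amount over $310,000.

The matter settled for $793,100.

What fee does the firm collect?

$238,837.00

First $42,500 at 39% = $16,575.00
Next $178,000 at 36% = $64,080.00
Next $89,500 at 31% = $27,745.00
Remaining $483,100 at 27% = $130,437.00
Fee: $16,575.00 + $64,080.00 + $27,745.00 + $130,437.00 = $238,837.00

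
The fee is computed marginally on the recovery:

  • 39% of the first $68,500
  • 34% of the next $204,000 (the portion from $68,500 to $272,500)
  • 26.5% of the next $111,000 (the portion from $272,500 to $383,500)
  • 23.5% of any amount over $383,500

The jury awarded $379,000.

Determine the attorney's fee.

First $68,500 at 39% = $26,715.00
Next $204,000 at 34% = $69,360.00
Remaining $106,500 at 26.5% = $28,222.50
Fee: $26,715.00 + $69,360.00 + $28,222.50 = $124,297.50

$124,297.50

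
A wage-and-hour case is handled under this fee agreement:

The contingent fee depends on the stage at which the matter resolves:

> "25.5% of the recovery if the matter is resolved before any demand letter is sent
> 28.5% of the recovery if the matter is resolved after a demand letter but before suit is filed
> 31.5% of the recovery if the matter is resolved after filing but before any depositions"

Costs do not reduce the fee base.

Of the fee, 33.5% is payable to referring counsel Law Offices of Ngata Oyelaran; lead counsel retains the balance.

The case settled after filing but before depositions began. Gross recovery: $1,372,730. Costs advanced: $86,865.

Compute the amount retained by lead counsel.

$287,552.62

Fee base is the gross recovery, $1,372,730; costs are reimbursed separately.
The matter settled after filing but before depositions began, so the 31.5% rate applies.
$1,372,730 × 31.5% = $432,409.95
Referral share: 33.5% of $432,409.95 = $144,857.33; lead counsel retains $432,409.95 − $144,857.33 = $287,552.62.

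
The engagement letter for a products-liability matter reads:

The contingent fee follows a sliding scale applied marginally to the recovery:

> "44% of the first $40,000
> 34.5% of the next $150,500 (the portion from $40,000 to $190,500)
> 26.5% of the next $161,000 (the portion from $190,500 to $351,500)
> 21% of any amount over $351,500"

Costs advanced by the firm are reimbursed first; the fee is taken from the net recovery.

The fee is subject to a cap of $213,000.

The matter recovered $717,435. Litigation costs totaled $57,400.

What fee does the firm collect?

Fee base (net of costs): $717,435 − $57,400 = $660,035
First $40,000 at 44% = $17,600.00
Next $150,500 at 34.5% = $51,922.50
Next $161,000 at 26.5% = $42,665.00
Remaining $308,535 at 21% = $64,792.35
Fee: $17,600.00 + $51,922.50 + $42,665.00 + $64,792.35 = $176,979.85
$176,979.85 is under the $213,000 cap.

$176,979.85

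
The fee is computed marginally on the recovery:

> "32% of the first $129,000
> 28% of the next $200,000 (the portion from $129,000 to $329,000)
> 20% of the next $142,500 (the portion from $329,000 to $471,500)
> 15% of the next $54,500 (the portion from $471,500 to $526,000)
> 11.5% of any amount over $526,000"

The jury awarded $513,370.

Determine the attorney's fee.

First $129,000 at 32% = $41,280.00
Next $200,000 at 28% = $56,000.00
Next $142,500 at 20% = $28,500.00
Remaining $41,870 at 15% = $6,280.50
Fee: $41,280.00 + $56,000.00 + $28,500.00 + $6,280.50 = $132,060.50

$132,060.50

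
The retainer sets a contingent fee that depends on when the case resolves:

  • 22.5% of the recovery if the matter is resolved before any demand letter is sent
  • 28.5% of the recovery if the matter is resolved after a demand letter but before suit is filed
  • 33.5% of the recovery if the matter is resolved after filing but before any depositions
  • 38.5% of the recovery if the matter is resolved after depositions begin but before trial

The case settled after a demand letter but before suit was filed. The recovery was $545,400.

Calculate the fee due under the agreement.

$155,439.00

The matter settled after a demand letter but before suit was filed, so the 28.5% rate applies.
$545,400 × 28.5% = $155,439.00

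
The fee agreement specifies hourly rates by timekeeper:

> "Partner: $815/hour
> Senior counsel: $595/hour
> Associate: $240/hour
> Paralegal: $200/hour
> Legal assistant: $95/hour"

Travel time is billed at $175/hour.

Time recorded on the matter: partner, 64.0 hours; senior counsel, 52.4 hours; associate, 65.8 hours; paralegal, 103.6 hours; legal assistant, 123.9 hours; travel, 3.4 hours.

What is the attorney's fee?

$132,215.50

Partner: 64.0 × $815 = $52,160.00
Senior counsel: 52.4 × $595 = $31,178.00
Associate: 65.8 × $240 = $15,792.00
Paralegal: 103.6 × $200 = $20,720.00
Legal assistant: 123.9 × $95 = $11,770.50
Subtotal: $52,160.00 + $31,178.00 + $15,792.00 + $20,720.00 + $11,770.50 = $131,620.50
Travel: 3.4 × $175 = $595.00
Total: $131,620.50 + $595.00 = $132,215.50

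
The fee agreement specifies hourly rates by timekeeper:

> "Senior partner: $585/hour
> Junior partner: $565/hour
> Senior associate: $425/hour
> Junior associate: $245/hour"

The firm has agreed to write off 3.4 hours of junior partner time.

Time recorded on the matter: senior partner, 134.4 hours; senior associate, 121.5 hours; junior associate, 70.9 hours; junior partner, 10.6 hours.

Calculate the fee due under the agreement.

$151,700.00

Senior partner: 134.4 × $585 = $78,624.00
Junior partner: 10.6 × $565 = $5,989.00
Senior associate: 121.5 × $425 = $51,637.50
Junior associate: 70.9 × $245 = $17,370.50
Subtotal: $153,621.00
Write-off: 3.4 × $565 = $1,921.00
Total: $153,621.00 − $1,921.00 = $151,700.00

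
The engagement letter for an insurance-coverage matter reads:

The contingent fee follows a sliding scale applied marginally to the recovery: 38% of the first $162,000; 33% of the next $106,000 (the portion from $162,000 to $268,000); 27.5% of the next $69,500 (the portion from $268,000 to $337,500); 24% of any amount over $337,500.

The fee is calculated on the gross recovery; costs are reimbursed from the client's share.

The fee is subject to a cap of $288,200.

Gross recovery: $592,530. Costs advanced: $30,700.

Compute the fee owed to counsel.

Fee base is the gross recovery, $592,530; costs are reimbursed separately.
First $162,000 at 38% = $61,560.00
Next $106,000 at 33% = $34,980.00
Next $69,500 at 27.5% = $19,112.50
Remaining $255,030 at 24% = $61,207.20
Fee: $61,560.00 + $34,980.00 + $19,112.50 + $61,207.20 = $176,859.70
$176,859.70 is under the $288,200 cap.

$176,859.70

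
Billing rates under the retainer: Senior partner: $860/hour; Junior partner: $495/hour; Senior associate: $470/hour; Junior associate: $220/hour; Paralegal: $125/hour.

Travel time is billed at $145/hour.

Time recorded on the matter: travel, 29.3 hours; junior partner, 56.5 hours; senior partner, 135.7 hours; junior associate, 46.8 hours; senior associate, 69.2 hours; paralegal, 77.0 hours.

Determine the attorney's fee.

Senior partner: 135.7 × $860 = $116,702.00
Junior partner: 56.5 × $495 = $27,967.50
Senior associate: 69.2 × $470 = $32,524.00
Junior associate: 46.8 × $220 = $10,296.00
Paralegal: 77.0 × $125 = $9,625.00
Subtotal: $116,702.00 + $27,967.50 + $32,524.00 + $10,296.00 + $9,625.00 = $197,114.50
Travel: 29.3 × $145 = $4,248.50
Total: $197,114.50 + $4,248.50 = $201,363.00

$201,363.00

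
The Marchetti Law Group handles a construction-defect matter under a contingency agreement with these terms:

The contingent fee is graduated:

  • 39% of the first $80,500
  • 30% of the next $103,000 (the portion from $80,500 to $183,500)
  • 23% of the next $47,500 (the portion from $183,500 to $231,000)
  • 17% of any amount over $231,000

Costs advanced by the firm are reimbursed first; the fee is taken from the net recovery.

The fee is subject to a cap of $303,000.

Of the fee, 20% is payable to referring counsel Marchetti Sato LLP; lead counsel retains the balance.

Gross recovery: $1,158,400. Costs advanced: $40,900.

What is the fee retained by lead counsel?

Fee base (net of costs): $1,158,400 − $40,900 = $1,117,500
First $80,500 at 39% = $31,395.00
Next $103,000 at 30% = $30,900.00
Next $47,500 at 23% = $10,925.00
Remaining $886,500 at 17% = $150,705.00
Fee: $31,395.00 + $30,900.00 + $10,925.00 + $150,705.00 = $223,925.00
$223,925.00 is under the $303,000 cap.
Referral share: 20% of $223,925.00 = $44,785.00; lead counsel retains $223,925.00 − $44,785.00 = $179,140.00.

$179,140.00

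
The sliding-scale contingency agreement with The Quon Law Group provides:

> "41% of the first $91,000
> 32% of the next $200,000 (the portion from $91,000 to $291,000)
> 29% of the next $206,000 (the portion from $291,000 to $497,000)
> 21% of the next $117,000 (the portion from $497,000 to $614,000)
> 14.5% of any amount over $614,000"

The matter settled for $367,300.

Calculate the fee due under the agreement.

First $91,000 at 41% = $37,310.00
Next $200,000 at 32% = $64,000.00
Remaining $76,300 at 29% = $22,127.00
Fee: $37,310.00 + $64,000.00 + $22,127.00 = $123,437.00

$123,437.00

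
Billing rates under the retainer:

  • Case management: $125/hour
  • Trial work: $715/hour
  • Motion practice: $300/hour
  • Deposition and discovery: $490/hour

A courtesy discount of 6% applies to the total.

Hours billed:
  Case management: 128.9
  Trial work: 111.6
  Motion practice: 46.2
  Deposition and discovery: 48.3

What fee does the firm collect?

Case management: 128.9 × $125 = $16,112.50
Trial work: 111.6 × $715 = $79,794.00
Motion practice: 46.2 × $300 = $13,860.00
Deposition and discovery: 48.3 × $490 = $23,667.00
Subtotal: $133,433.50
Less 6% discount: −$8,006.01
Total: $133,433.50 − $8,006.01 = $125,427.49

$125,427.49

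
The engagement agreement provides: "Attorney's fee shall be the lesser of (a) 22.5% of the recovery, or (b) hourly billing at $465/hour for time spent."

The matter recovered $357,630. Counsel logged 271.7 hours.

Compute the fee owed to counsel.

$80,466.75

(a) 22.5% of $357,630 = $80,466.75
(b) 271.7 × $465 = $126,340.50
The lesser is (a): $80,466.75.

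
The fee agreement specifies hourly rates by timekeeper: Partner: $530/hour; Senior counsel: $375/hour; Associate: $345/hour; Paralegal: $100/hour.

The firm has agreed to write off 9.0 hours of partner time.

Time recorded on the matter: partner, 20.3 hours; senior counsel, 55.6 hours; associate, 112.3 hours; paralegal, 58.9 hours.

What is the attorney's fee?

$71,472.50

Partner: 20.3 × $530 = $10,759.00
Senior counsel: 55.6 × $375 = $20,850.00
Associate: 112.3 × $345 = $38,743.50
Paralegal: 58.9 × $100 = $5,890.00
Subtotal: $76,242.50
Write-off: 9.0 × $530 = $4,770.00
Total: $76,242.50 − $4,770.00 = $71,472.50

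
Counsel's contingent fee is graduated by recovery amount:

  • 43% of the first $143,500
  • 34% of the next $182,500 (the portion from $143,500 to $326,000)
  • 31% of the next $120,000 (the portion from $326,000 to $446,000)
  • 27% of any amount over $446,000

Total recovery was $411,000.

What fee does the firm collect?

First $143,500 at 43% = $61,705.00
Next $182,500 at 34% = $62,050.00
Remaining $85,000 at 31% = $26,350.00
Fee: $61,705.00 + $62,050.00 + $26,350.00 = $150,105.00

$150,105.00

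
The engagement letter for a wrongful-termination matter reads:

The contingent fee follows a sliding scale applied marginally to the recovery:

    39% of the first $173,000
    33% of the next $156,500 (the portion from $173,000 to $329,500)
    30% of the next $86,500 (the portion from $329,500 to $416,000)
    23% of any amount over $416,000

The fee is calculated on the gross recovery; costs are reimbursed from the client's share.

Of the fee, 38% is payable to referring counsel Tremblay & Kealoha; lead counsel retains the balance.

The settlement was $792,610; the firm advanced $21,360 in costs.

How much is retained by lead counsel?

Fee base is the gross recovery, $792,610; costs are reimbursed separately.
First $173,000 at 39% = $67,470.00
Next $156,500 at 33% = $51,645.00
Next $86,500 at 30% = $25,950.00
Remaining $376,610 at 23% = $86,620.30
Fee: $67,470.00 + $51,645.00 + $25,950.00 + $86,620.30 = $231,685.30
Referral share: 38% of $231,685.30 = $88,040.41; lead counsel retains $231,685.30 − $88,040.41 = $143,644.89.

$143,644.89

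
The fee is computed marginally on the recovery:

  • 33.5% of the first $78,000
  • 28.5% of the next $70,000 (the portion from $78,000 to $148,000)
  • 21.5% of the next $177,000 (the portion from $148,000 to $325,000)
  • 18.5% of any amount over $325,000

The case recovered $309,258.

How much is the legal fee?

$80,750.47

First $78,000 at 33.5% = $26,130.00
Next $70,000 at 28.5% = $19,950.00
Remaining $161,258 at 21.5% = $34,670.47
Fee: $26,130.00 + $19,950.00 + $34,670.47 = $80,750.47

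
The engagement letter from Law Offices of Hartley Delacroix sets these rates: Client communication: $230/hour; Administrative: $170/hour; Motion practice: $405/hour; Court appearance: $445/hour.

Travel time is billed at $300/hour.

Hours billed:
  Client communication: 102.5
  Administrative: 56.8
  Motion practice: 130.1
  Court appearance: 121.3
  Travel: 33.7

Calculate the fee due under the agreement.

$150,010.00

Client communication: 102.5 × $230 = $23,575.00
Administrative: 56.8 × $170 = $9,656.00
Motion practice: 130.1 × $405 = $52,690.50
Court appearance: 121.3 × $445 = $53,978.50
Subtotal: $23,575.00 + $9,656.00 + $52,690.50 + $53,978.50 = $139,900.00
Travel: 33.7 × $300 = $10,110.00
Total: $139,900.00 + $10,110.00 = $150,010.00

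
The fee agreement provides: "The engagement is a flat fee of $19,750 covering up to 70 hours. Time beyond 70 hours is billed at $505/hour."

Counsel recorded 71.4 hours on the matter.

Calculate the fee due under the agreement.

Flat fee: $19,750.00
Excess hours: 71.4 − 70 = 1.4
Overrun: 1.4 × $505 = $707.00
Total: $19,750.00 + $707.00 = $20,457.00

$20,457.00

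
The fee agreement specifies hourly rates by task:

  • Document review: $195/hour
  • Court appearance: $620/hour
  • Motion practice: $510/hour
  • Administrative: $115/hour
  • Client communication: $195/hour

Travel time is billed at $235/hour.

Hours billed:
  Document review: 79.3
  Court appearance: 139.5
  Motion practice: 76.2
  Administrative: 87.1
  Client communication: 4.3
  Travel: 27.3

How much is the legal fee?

Document review: 79.3 × $195 = $15,463.50
Court appearance: 139.5 × $620 = $86,490.00
Motion practice: 76.2 × $510 = $38,862.00
Administrative: 87.1 × $115 = $10,016.50
Client communication: 4.3 × $195 = $838.50
Subtotal: $15,463.50 + $86,490.00 + $38,862.00 + $10,016.50 + $838.50 = $151,670.50
Travel: 27.3 × $235 = $6,415.50
Total: $151,670.50 + $6,415.50 = $158,086.00

$158,086.00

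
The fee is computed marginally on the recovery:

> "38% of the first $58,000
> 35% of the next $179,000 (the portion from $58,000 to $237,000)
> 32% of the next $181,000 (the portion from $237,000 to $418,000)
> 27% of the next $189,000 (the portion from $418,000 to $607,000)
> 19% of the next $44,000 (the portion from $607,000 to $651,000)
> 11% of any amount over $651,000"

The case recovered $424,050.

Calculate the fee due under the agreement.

$144,243.50

First $58,000 at 38% = $22,040.00
Next $179,000 at 35% = $62,650.00
Next $181,000 at 32% = $57,920.00
Remaining $6,050 at 27% = $1,633.50
Fee: $22,040.00 + $62,650.00 + $57,920.00 + $1,633.50 = $144,243.50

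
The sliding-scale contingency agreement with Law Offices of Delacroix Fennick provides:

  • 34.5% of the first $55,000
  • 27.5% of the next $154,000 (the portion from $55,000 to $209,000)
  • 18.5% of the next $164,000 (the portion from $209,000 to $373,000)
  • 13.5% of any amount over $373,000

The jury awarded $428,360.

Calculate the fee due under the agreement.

First $55,000 at 34.5% = $18,975.00
Next $154,000 at 27.5% = $42,350.00
Next $164,000 at 18.5% = $30,340.00
Remaining $55,360 at 13.5% = $7,473.60
Fee: $18,975.00 + $42,350.00 + $30,340.00 + $7,473.60 = $99,138.60

$99,138.60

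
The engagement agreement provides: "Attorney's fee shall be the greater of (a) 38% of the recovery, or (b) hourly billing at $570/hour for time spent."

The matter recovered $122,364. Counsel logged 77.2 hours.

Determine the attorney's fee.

$46,498.32

(a) 38% of $122,364 = $46,498.32
(b) 77.2 × $570 = $44,004.00
The greater is (a): $46,498.32.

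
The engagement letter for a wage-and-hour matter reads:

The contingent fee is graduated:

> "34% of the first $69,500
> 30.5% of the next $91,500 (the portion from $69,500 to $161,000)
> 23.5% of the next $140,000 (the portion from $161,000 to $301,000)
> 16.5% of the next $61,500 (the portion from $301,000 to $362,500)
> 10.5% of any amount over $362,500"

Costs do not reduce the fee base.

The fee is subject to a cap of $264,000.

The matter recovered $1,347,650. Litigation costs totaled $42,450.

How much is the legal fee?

$198,025.75

Fee base is the gross recovery, $1,347,650; costs are reimbursed separately.
First $69,500 at 34% = $23,630.00
Next $91,500 at 30.5% = $27,907.50
Next $140,000 at 23.5% = $32,900.00
Next $61,500 at 16.5% = $10,147.50
Remaining $985,150 at 10.5% = $103,440.75
Fee: $23,630.00 + $27,907.50 + $32,900.00 + $10,147.50 + $103,440.75 = $198,025.75
$198,025.75 is under the $264,000 cap.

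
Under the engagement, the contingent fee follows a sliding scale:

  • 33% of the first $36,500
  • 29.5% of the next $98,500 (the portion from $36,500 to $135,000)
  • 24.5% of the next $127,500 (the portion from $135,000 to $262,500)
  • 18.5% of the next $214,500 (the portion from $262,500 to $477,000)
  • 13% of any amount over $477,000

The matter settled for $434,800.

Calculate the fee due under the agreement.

First $36,500 at 33% = $12,045.00
Next $98,500 at 29.5% = $29,057.50
Next $127,500 at 24.5% = $31,237.50
Remaining $172,300 at 18.5% = $31,875.50
Fee: $12,045.00 + $29,057.50 + $31,237.50 + $31,875.50 = $104,215.50

$104,215.50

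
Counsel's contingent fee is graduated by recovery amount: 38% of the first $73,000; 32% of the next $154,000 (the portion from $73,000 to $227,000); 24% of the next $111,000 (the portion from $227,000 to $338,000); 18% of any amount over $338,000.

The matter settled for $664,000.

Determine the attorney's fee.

First $73,000 at 38% = $27,740.00
Next $154,000 at 32% = $49,280.00
Next $111,000 at 24% = $26,640.00
Remaining $326,000 at 18% = $58,680.00
Fee: $27,740.00 + $49,280.00 + $26,640.00 + $58,680.00 = $162,340.00

$162,340.00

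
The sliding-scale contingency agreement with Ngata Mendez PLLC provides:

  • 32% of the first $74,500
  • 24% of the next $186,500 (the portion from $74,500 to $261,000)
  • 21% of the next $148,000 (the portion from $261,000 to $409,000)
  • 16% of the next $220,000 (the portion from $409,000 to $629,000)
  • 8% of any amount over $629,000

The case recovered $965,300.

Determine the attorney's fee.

First $74,500 at 32% = $23,840.00
Next $186,500 at 24% = $44,760.00
Next $148,000 at 21% = $31,080.00
Next $220,000 at 16% = $35,200.00
Remaining $336,300 at 8% = $26,904.00
Fee: $23,840.00 + $44,760.00 + $31,080.00 + $35,200.00 + $26,904.00 = $161,784.00

$161,784.00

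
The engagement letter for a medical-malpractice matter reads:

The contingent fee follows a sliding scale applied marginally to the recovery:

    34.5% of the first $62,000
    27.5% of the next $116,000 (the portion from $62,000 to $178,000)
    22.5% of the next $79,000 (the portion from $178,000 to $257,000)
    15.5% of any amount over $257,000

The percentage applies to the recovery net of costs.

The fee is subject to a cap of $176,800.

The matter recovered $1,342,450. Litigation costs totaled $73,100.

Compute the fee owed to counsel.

Fee base (net of costs): $1,342,450 − $73,100 = $1,269,350
First $62,000 at 34.5% = $21,390.00
Next $116,000 at 27.5% = $31,900.00
Next $79,000 at 22.5% = $17,775.00
Remaining $1,012,350 at 15.5% = $156,914.25
Fee: $21,390.00 + $31,900.00 + $17,775.00 + $156,914.25 = $227,979.25
$227,979.25 exceeds the $176,800 cap, so the fee is capped at $176,800.00.

$176,800.00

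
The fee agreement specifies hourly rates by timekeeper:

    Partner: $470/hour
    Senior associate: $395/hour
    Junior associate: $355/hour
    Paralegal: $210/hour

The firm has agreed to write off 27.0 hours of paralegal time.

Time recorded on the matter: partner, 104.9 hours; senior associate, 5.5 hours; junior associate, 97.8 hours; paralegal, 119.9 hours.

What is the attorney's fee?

$105,703.50

Partner: 104.9 × $470 = $49,303.00
Senior associate: 5.5 × $395 = $2,172.50
Junior associate: 97.8 × $355 = $34,719.00
Paralegal: 119.9 × $210 = $25,179.00
Subtotal: $111,373.50
Write-off: 27.0 × $210 = $5,670.00
Total: $111,373.50 − $5,670.00 = $105,703.50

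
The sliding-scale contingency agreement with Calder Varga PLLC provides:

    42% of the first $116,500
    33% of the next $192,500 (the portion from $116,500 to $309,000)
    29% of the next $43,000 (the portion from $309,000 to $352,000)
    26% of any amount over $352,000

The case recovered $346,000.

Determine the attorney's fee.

$123,185.00

First $116,500 at 42% = $48,930.00
Next $192,500 at 33% = $63,525.00
Remaining $37,000 at 29% = $10,730.00
Fee: $48,930.00 + $63,525.00 + $10,730.00 = $123,185.00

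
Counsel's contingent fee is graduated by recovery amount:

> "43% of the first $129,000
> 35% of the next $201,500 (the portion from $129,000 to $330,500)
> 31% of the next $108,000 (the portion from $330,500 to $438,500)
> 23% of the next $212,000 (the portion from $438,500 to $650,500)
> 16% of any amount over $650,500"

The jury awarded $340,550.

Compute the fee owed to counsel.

$129,110.50

First $129,000 at 43% = $55,470.00
Next $201,500 at 35% = $70,525.00
Remaining $10,050 at 31% = $3,115.50
Fee: $55,470.00 + $70,525.00 + $3,115.50 = $129,110.50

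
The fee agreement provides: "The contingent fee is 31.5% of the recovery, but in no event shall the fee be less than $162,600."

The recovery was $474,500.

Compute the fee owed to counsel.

31.5% of $474,500 = $149,467.50
That is below the $162,600 minimum, so the minimum applies.

$162,600.00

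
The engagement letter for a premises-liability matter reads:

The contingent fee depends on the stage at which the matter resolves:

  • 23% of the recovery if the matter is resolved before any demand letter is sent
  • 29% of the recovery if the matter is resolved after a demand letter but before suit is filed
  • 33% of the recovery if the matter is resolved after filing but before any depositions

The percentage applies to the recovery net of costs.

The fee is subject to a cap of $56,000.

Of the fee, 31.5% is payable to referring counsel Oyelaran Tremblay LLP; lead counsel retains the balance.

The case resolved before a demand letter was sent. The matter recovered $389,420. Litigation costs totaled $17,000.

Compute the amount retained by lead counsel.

$38,360.00

Fee base (net of costs): $389,420 − $17,000 = $372,420
The matter resolved before a demand letter was sent, so the 23% rate applies.
$372,420 × 23% = $85,656.60
$85,656.60 exceeds the $56,000 cap, so the fee is capped at $56,000.00.
Referral share: 31.5% of $56,000.00 = $17,640.00; lead counsel retains $56,000.00 − $17,640.00 = $38,360.00.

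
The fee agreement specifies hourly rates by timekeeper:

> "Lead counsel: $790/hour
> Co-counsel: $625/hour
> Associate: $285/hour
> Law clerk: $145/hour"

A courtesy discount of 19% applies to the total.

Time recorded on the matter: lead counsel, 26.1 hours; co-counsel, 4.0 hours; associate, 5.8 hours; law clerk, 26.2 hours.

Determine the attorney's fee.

$23,142.51

Lead counsel: 26.1 × $790 = $20,619.00
Co-counsel: 4.0 × $625 = $2,500.00
Associate: 5.8 × $285 = $1,653.00
Law clerk: 26.2 × $145 = $3,799.00
Subtotal: $28,571.00
Less 19% discount: −$5,428.49
Total: $28,571.00 − $5,428.49 = $23,142.51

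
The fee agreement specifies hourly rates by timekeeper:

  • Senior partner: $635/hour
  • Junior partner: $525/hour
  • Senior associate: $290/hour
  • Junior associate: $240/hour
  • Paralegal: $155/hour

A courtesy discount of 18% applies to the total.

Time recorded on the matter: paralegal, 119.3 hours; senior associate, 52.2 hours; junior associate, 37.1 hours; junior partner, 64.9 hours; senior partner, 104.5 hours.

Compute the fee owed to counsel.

$117,230.07

Senior partner: 104.5 × $635 = $66,357.50
Junior partner: 64.9 × $525 = $34,072.50
Senior associate: 52.2 × $290 = $15,138.00
Junior associate: 37.1 × $240 = $8,904.00
Paralegal: 119.3 × $155 = $18,491.50
Subtotal: $142,963.50
Less 18% discount: −$25,733.43
Total: $142,963.50 − $25,733.43 = $117,230.07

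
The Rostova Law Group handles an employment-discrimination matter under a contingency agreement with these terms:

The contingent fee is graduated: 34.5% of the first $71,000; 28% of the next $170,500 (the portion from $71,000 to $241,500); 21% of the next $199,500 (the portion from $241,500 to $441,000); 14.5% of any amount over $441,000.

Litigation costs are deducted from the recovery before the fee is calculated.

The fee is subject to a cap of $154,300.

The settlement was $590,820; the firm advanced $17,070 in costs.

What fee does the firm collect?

Fee base (net of costs): $590,820 − $17,070 = $573,750
First $71,000 at 34.5% = $24,495.00
Next $170,500 at 28% = $47,740.00
Next $199,500 at 21% = $41,895.00
Remaining $132,750 at 14.5% = $19,248.75
Fee: $24,495.00 + $47,740.00 + $41,895.00 + $19,248.75 = $133,378.75
$133,378.75 is under the $154,300 cap.

$133,378.75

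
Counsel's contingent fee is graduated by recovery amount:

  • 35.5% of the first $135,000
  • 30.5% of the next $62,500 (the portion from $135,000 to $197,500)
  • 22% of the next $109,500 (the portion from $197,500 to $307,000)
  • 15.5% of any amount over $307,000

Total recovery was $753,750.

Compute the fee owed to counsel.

First $135,000 at 35.5% = $47,925.00
Next $62,500 at 30.5% = $19,062.50
Next $109,500 at 22% = $24,090.00
Remaining $446,750 at 15.5% = $69,246.25
Fee: $47,925.00 + $19,062.50 + $24,090.00 + $69,246.25 = $160,323.75

$160,323.75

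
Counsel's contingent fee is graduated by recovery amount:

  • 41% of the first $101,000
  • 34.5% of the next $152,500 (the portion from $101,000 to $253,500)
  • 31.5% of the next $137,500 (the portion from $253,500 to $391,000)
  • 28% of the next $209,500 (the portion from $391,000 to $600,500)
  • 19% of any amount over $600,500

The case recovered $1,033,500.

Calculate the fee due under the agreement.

$278,265.00

First $101,000 at 41% = $41,410.00
Next $152,500 at 34.5% = $52,612.50
Next $137,500 at 31.5% = $43,312.50
Next $209,500 at 28% = $58,660.00
Remaining $433,000 at 19% = $82,270.00
Fee: $41,410.00 + $52,612.50 + $43,312.50 + $58,660.00 + $82,270.00 = $278,265.00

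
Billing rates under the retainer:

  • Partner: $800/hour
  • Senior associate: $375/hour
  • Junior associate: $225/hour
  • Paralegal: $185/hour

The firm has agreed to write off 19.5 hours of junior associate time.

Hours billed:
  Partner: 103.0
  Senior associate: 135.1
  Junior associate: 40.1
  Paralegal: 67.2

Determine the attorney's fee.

$150,129.50

Partner: 103.0 × $800 = $82,400.00
Senior associate: 135.1 × $375 = $50,662.50
Junior associate: 40.1 × $225 = $9,022.50
Paralegal: 67.2 × $185 = $12,432.00
Subtotal: $154,517.00
Write-off: 19.5 × $225 = $4,387.50
Total: $154,517.00 − $4,387.50 = $150,129.50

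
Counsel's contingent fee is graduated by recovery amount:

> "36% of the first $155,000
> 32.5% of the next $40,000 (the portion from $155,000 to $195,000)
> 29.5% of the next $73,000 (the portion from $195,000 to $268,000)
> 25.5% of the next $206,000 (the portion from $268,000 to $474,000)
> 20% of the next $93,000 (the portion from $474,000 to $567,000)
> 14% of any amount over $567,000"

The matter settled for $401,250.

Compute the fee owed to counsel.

$124,313.75

First $155,000 at 36% = $55,800.00
Next $40,000 at 32.5% = $13,000.00
Next $73,000 at 29.5% = $21,535.00
Remaining $133,250 at 25.5% = $33,978.75
Fee: $55,800.00 + $13,000.00 + $21,535.00 + $33,978.75 = $124,313.75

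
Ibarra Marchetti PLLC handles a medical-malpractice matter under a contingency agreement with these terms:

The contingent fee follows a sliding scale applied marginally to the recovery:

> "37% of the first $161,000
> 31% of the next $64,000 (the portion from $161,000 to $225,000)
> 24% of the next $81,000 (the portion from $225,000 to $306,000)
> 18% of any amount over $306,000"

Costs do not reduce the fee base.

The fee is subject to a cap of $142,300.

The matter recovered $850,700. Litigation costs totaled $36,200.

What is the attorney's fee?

Fee base is the gross recovery, $850,700; costs are reimbursed separately.
First $161,000 at 37% = $59,570.00
Next $64,000 at 31% = $19,840.00
Next $81,000 at 24% = $19,440.00
Remaining $544,700 at 18% = $98,046.00
Fee: $59,570.00 + $19,840.00 + $19,440.00 + $98,046.00 = $196,896.00
$196,896.00 exceeds the $142,300 cap, so the fee is capped at $142,300.00.

$142,300.00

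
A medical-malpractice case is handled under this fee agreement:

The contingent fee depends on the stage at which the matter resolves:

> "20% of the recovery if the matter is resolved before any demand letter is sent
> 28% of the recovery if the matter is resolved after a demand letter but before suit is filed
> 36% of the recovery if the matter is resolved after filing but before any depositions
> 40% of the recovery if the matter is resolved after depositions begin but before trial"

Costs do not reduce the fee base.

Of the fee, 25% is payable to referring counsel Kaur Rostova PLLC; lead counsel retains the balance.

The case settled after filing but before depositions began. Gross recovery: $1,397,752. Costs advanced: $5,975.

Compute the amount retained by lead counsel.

Fee base is the gross recovery, $1,397,752; costs are reimbursed separately.
The matter settled after filing but before depositions began, so the 36% rate applies.
$1,397,752 × 36% = $503,190.72
Referral share: 25% of $503,190.72 = $125,797.68; lead counsel retains $503,190.72 − $125,797.68 = $377,393.04.

$377,393.04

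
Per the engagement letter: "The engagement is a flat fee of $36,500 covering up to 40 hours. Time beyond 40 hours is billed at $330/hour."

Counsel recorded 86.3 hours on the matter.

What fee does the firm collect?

$51,779.00

Flat fee: $36,500.00
Excess hours: 86.3 − 40 = 46.3
Overrun: 46.3 × $330 = $15,279.00
Total: $36,500.00 + $15,279.00 = $51,779.00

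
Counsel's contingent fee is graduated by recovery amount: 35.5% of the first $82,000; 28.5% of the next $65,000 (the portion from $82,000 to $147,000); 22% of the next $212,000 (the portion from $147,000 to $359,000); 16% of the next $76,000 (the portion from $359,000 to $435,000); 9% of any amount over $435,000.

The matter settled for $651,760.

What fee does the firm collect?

First $82,000 at 35.5% = $29,110.00
Next $65,000 at 28.5% = $18,525.00
Next $212,000 at 22% = $46,640.00
Next $76,000 at 16% = $12,160.00
Remaining $216,760 at 9% = $19,508.40
Fee: $29,110.00 + $18,525.00 + $46,640.00 + $12,160.00 + $19,508.40 = $125,943.40

$125,943.40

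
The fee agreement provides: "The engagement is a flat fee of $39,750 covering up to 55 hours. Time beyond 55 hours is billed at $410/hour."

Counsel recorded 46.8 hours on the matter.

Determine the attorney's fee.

$39,750.00

46.8 hours is within the 55-hour scope; only the flat fee applies.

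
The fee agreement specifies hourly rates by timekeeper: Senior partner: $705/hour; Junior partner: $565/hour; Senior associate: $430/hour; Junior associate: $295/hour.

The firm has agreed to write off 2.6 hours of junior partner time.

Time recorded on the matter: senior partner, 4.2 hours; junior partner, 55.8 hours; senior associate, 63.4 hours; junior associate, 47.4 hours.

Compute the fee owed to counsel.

Senior partner: 4.2 × $705 = $2,961.00
Junior partner: 55.8 × $565 = $31,527.00
Senior associate: 63.4 × $430 = $27,262.00
Junior associate: 47.4 × $295 = $13,983.00
Subtotal: $75,733.00
Write-off: 2.6 × $565 = $1,469.00
Total: $75,733.00 − $1,469.00 = $74,264.00

$74,264.00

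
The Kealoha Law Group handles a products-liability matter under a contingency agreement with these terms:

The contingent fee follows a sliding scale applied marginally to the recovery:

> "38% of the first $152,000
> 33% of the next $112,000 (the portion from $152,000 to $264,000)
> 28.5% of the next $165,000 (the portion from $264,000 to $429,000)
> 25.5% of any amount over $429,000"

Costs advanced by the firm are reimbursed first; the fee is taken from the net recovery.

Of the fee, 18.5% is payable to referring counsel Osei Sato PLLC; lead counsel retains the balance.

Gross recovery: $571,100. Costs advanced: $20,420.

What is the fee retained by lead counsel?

Fee base (net of costs): $571,100 − $20,420 = $550,680
First $152,000 at 38% = $57,760.00
Next $112,000 at 33% = $36,960.00
Next $165,000 at 28.5% = $47,025.00
Remaining $121,680 at 25.5% = $31,028.40
Fee: $57,760.00 + $36,960.00 + $47,025.00 + $31,028.40 = $172,773.40
Referral share: 18.5% of $172,773.40 = $31,963.08; lead counsel retains $172,773.40 − $31,963.08 = $140,810.32.

$140,810.32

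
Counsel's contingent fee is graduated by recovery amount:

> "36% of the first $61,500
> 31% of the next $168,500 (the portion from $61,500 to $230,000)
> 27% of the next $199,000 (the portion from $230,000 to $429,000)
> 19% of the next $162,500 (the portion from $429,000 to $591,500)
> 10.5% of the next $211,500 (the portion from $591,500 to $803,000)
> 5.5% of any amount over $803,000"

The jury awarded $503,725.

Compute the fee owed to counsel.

$142,302.75

First $61,500 at 36% = $22,140.00
Next $168,500 at 31% = $52,235.00
Next $199,000 at 27% = $53,730.00
Remaining $74,725 at 19% = $14,197.75
Fee: $22,140.00 + $52,235.00 + $53,730.00 + $14,197.75 = $142,302.75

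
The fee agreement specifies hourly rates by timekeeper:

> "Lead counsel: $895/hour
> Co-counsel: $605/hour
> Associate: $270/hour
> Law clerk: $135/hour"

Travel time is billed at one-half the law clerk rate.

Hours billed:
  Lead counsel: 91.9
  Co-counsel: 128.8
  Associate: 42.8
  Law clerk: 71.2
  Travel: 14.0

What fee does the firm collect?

$182,287.50

Lead counsel: 91.9 × $895 = $82,250.50
Co-counsel: 128.8 × $605 = $77,924.00
Associate: 42.8 × $270 = $11,556.00
Law clerk: 71.2 × $135 = $9,612.00
Subtotal: $82,250.50 + $77,924.00 + $11,556.00 + $9,612.00 = $181,342.50
Travel: 14.0 × ($135 ÷ 2) = 14.0 × $67.50 = $945.00
Total: $181,342.50 + $945.00 = $182,287.50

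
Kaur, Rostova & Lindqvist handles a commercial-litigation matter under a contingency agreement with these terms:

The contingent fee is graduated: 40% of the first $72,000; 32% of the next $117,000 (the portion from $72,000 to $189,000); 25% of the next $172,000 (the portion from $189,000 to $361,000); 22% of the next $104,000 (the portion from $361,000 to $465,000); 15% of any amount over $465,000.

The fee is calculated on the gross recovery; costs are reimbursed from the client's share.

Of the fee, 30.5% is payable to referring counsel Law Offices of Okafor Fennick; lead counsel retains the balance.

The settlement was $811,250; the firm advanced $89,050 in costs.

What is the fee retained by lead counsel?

Fee base is the gross recovery, $811,250; costs are reimbursed separately.
First $72,000 at 40% = $28,800.00
Next $117,000 at 32% = $37,440.00
Next $172,000 at 25% = $43,000.00
Next $104,000 at 22% = $22,880.00
Remaining $346,250 at 15% = $51,937.50
Fee: $28,800.00 + $37,440.00 + $43,000.00 + $22,880.00 + $51,937.50 = $184,057.50
Referral share: 30.5% of $184,057.50 = $56,137.54; lead counsel retains $184,057.50 − $56,137.54 = $127,919.96.

$127,919.96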